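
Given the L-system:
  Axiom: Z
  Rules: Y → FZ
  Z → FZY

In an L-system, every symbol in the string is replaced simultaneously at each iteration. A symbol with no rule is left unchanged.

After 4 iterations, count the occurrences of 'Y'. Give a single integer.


Answer: 3

Derivation:
Step 0: Z  (0 'Y')
Step 1: FZY  (1 'Y')
Step 2: FFZYFZ  (1 'Y')
Step 3: FFFZYFZFFZY  (2 'Y')
Step 4: FFFFZYFZFFZYFFFZYFZ  (3 'Y')


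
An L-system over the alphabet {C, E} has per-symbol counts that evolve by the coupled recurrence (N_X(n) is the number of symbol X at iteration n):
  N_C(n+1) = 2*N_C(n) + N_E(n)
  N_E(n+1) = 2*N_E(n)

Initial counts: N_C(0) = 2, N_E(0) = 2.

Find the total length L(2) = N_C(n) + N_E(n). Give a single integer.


Answer: 24

Derivation:
Step 0: N_C=2, N_E=2, L=4
Step 1: N_C=6, N_E=4, L=10
Step 2: N_C=16, N_E=8, L=24


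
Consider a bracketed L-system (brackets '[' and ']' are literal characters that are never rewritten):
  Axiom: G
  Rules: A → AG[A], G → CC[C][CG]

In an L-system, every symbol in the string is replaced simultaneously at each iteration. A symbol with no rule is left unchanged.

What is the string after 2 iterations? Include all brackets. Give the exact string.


Answer: CC[C][CCC[C][CG]]

Derivation:
Step 0: G
Step 1: CC[C][CG]
Step 2: CC[C][CCC[C][CG]]


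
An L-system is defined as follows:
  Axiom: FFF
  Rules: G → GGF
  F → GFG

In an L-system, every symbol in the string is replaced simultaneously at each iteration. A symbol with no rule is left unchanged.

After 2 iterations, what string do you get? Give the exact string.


Answer: GGFGFGGGFGGFGFGGGFGGFGFGGGF

Derivation:
Step 0: FFF
Step 1: GFGGFGGFG
Step 2: GGFGFGGGFGGFGFGGGFGGFGFGGGF


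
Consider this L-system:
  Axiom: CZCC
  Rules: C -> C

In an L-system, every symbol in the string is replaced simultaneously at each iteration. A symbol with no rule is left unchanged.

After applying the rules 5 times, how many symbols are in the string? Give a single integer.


Answer: 4

Derivation:
Step 0: length = 4
Step 1: length = 4
Step 2: length = 4
Step 3: length = 4
Step 4: length = 4
Step 5: length = 4


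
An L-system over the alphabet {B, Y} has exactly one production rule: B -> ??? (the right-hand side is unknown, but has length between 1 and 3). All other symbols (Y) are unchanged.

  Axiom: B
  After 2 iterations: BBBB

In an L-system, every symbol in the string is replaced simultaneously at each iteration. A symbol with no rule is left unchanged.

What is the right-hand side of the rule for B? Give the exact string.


Trying B -> BB:
  Step 0: B
  Step 1: BB
  Step 2: BBBB
Matches the given result.

Answer: BB


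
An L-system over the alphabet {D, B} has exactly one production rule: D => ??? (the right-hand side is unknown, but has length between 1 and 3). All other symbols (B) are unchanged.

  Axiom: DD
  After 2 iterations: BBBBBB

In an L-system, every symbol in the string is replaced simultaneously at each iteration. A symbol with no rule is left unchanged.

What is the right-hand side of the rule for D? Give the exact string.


Answer: BBB

Derivation:
Trying D => BBB:
  Step 0: DD
  Step 1: BBBBBB
  Step 2: BBBBBB
Matches the given result.


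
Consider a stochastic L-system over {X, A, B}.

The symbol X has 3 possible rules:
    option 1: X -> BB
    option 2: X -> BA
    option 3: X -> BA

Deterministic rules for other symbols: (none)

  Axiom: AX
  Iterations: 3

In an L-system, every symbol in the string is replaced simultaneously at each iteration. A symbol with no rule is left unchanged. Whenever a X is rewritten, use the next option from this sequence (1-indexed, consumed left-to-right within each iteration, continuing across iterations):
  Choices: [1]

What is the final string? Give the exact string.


Answer: ABB

Derivation:
Step 0: AX
Step 1: ABB  (used choices [1])
Step 2: ABB  (used choices [])
Step 3: ABB  (used choices [])


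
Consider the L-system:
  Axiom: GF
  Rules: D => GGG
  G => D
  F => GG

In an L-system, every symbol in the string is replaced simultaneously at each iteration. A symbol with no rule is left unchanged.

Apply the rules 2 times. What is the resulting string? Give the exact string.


Answer: GGGDD

Derivation:
Step 0: GF
Step 1: DGG
Step 2: GGGDD


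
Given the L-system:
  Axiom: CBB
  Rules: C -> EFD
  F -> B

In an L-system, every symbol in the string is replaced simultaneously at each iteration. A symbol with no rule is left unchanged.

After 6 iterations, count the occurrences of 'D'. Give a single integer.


Step 0: CBB  (0 'D')
Step 1: EFDBB  (1 'D')
Step 2: EBDBB  (1 'D')
Step 3: EBDBB  (1 'D')
Step 4: EBDBB  (1 'D')
Step 5: EBDBB  (1 'D')
Step 6: EBDBB  (1 'D')

Answer: 1


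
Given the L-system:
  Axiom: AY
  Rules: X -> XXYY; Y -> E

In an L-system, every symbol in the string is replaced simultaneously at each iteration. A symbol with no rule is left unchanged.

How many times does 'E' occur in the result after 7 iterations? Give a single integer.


Step 0: AY  (0 'E')
Step 1: AE  (1 'E')
Step 2: AE  (1 'E')
Step 3: AE  (1 'E')
Step 4: AE  (1 'E')
Step 5: AE  (1 'E')
Step 6: AE  (1 'E')
Step 7: AE  (1 'E')

Answer: 1


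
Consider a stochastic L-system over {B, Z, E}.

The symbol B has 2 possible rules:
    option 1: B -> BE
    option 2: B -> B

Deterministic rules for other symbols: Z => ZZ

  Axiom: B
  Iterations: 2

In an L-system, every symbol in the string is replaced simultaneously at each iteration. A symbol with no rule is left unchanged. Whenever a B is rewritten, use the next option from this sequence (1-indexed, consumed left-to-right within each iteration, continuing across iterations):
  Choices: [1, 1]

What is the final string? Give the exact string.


Answer: BEE

Derivation:
Step 0: B
Step 1: BE  (used choices [1])
Step 2: BEE  (used choices [1])


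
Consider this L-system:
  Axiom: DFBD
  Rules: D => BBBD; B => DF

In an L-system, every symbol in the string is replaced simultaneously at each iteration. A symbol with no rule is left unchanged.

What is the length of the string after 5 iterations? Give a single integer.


Answer: 332

Derivation:
Step 0: length = 4
Step 1: length = 11
Step 2: length = 26
Step 3: length = 62
Step 4: length = 143
Step 5: length = 332


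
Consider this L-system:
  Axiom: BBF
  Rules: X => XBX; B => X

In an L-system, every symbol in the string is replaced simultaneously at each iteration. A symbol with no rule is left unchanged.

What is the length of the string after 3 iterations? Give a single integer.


Step 0: length = 3
Step 1: length = 3
Step 2: length = 7
Step 3: length = 15

Answer: 15


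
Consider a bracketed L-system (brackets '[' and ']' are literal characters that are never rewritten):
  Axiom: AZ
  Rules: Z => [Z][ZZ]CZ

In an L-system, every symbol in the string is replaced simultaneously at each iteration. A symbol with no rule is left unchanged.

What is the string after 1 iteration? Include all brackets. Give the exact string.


Step 0: AZ
Step 1: A[Z][ZZ]CZ

Answer: A[Z][ZZ]CZ


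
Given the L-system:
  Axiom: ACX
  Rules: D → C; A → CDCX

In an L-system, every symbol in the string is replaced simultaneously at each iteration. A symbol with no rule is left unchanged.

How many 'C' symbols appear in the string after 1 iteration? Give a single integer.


Answer: 3

Derivation:
Step 0: ACX  (1 'C')
Step 1: CDCXCX  (3 'C')


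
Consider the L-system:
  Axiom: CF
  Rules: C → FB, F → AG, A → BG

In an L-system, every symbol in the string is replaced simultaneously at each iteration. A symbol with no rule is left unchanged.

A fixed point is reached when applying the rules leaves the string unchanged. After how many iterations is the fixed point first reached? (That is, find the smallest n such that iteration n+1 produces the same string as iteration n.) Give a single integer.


Step 0: CF
Step 1: FBAG
Step 2: AGBBGG
Step 3: BGGBBGG
Step 4: BGGBBGG  (unchanged — fixed point at step 3)

Answer: 3


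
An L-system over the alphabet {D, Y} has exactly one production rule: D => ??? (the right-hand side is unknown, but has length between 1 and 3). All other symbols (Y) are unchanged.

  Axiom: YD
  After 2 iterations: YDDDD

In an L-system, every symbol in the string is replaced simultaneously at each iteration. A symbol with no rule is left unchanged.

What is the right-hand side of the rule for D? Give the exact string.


Trying D => DD:
  Step 0: YD
  Step 1: YDD
  Step 2: YDDDD
Matches the given result.

Answer: DD


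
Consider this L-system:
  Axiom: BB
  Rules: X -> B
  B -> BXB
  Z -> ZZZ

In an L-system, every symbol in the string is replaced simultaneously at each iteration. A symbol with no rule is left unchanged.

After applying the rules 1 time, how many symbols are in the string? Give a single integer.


Step 0: length = 2
Step 1: length = 6

Answer: 6


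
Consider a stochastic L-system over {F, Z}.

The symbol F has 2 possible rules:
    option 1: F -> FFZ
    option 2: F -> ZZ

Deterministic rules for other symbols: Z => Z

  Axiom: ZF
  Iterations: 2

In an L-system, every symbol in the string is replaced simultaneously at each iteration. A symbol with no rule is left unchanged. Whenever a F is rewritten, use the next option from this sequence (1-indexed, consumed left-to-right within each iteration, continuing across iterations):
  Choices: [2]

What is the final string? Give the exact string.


Answer: ZZZ

Derivation:
Step 0: ZF
Step 1: ZZZ  (used choices [2])
Step 2: ZZZ  (used choices [])


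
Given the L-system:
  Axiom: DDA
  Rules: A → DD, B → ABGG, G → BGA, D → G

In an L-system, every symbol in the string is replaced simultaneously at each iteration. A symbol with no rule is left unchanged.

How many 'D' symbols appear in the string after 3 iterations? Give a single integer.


Step 0: DDA  (2 'D')
Step 1: GGDD  (2 'D')
Step 2: BGABGAGG  (0 'D')
Step 3: ABGGBGADDABGGBGADDBGABGA  (4 'D')

Answer: 4


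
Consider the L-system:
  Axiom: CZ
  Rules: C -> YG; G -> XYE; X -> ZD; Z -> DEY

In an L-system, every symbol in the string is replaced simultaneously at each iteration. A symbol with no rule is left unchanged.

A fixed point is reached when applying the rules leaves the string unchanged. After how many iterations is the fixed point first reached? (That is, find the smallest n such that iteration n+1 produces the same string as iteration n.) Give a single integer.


Answer: 4

Derivation:
Step 0: CZ
Step 1: YGDEY
Step 2: YXYEDEY
Step 3: YZDYEDEY
Step 4: YDEYDYEDEY
Step 5: YDEYDYEDEY  (unchanged — fixed point at step 4)


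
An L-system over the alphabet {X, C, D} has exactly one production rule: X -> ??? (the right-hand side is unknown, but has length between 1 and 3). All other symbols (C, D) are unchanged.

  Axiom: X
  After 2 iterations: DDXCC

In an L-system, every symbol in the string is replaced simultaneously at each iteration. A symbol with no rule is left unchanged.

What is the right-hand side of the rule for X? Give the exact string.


Answer: DXC

Derivation:
Trying X -> DXC:
  Step 0: X
  Step 1: DXC
  Step 2: DDXCC
Matches the given result.


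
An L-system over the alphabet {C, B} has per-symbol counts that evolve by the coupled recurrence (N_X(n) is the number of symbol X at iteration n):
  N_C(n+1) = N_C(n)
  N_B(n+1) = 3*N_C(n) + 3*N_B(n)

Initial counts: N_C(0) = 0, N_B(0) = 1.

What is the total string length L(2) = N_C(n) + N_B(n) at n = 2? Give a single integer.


Answer: 9

Derivation:
Step 0: N_C=0, N_B=1, L=1
Step 1: N_C=0, N_B=3, L=3
Step 2: N_C=0, N_B=9, L=9


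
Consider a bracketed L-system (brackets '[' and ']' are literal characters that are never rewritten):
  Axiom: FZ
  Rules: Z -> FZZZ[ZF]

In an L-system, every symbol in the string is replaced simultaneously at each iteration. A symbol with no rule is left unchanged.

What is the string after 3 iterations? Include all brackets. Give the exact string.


Step 0: FZ
Step 1: FFZZZ[ZF]
Step 2: FFFZZZ[ZF]FZZZ[ZF]FZZZ[ZF][FZZZ[ZF]F]
Step 3: FFFFZZZ[ZF]FZZZ[ZF]FZZZ[ZF][FZZZ[ZF]F]FFZZZ[ZF]FZZZ[ZF]FZZZ[ZF][FZZZ[ZF]F]FFZZZ[ZF]FZZZ[ZF]FZZZ[ZF][FZZZ[ZF]F][FFZZZ[ZF]FZZZ[ZF]FZZZ[ZF][FZZZ[ZF]F]F]

Answer: FFFFZZZ[ZF]FZZZ[ZF]FZZZ[ZF][FZZZ[ZF]F]FFZZZ[ZF]FZZZ[ZF]FZZZ[ZF][FZZZ[ZF]F]FFZZZ[ZF]FZZZ[ZF]FZZZ[ZF][FZZZ[ZF]F][FFZZZ[ZF]FZZZ[ZF]FZZZ[ZF][FZZZ[ZF]F]F]


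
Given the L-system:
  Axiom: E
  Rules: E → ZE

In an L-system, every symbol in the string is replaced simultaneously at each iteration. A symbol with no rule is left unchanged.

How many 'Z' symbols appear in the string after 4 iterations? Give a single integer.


Step 0: E  (0 'Z')
Step 1: ZE  (1 'Z')
Step 2: ZZE  (2 'Z')
Step 3: ZZZE  (3 'Z')
Step 4: ZZZZE  (4 'Z')

Answer: 4


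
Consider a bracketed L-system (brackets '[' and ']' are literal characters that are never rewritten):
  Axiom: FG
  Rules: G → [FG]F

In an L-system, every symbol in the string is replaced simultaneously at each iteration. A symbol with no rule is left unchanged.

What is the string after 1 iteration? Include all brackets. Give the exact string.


Step 0: FG
Step 1: F[FG]F

Answer: F[FG]F


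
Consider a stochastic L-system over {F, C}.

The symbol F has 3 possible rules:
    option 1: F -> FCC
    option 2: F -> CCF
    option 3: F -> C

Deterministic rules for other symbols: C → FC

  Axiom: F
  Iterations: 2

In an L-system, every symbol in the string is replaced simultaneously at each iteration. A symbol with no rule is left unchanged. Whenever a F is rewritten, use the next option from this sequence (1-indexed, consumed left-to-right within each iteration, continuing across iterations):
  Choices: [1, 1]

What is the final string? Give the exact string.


Answer: FCCFCFC

Derivation:
Step 0: F
Step 1: FCC  (used choices [1])
Step 2: FCCFCFC  (used choices [1])


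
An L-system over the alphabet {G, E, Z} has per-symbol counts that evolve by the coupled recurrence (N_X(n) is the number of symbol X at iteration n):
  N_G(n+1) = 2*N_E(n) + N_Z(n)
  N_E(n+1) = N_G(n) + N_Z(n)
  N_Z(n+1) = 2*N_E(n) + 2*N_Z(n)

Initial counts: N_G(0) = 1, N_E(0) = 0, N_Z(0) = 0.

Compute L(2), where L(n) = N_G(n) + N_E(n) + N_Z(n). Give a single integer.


Answer: 4

Derivation:
Step 0: N_G=1, N_E=0, N_Z=0, L=1
Step 1: N_G=0, N_E=1, N_Z=0, L=1
Step 2: N_G=2, N_E=0, N_Z=2, L=4


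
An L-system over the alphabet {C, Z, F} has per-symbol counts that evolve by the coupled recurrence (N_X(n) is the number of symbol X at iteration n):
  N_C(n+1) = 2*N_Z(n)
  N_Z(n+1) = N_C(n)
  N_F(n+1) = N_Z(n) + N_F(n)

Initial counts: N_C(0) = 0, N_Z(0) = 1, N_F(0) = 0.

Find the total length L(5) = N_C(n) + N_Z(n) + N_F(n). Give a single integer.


Answer: 15

Derivation:
Step 0: N_C=0, N_Z=1, N_F=0, L=1
Step 1: N_C=2, N_Z=0, N_F=1, L=3
Step 2: N_C=0, N_Z=2, N_F=1, L=3
Step 3: N_C=4, N_Z=0, N_F=3, L=7
Step 4: N_C=0, N_Z=4, N_F=3, L=7
Step 5: N_C=8, N_Z=0, N_F=7, L=15


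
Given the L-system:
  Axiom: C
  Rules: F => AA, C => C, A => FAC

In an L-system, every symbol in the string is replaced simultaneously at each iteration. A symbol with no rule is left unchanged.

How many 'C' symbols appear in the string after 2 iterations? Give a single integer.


Answer: 1

Derivation:
Step 0: C  (1 'C')
Step 1: C  (1 'C')
Step 2: C  (1 'C')


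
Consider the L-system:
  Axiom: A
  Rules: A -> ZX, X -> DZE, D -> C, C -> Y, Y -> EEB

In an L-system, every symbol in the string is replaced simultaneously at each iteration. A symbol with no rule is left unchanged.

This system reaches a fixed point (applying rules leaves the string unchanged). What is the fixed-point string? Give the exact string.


Answer: ZEEBZE

Derivation:
Step 0: A
Step 1: ZX
Step 2: ZDZE
Step 3: ZCZE
Step 4: ZYZE
Step 5: ZEEBZE
Step 6: ZEEBZE  (unchanged — fixed point at step 5)


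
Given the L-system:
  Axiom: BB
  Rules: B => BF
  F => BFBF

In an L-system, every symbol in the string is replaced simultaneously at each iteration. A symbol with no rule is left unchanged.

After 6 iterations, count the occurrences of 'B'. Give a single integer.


Step 0: length=2, 'B' count=2
Step 1: length=4, 'B' count=2
Step 2: length=12, 'B' count=6
Step 3: length=36, 'B' count=18
Step 4: length=108, 'B' count=54
Step 5: length=324, 'B' count=162
Step 6: length=972, 'B' count=486
Final string: BFBFBFBFBFBFBFBFBFBFBFBFBFBFBFBFBFBFBFBFBFBFBFBFBFBFBFBFBFBFBFBFBFBFBFBFBFBFBFBFBFBFBFBFBFBFBFBFBFBFBFBFBFBFBFBFBFBFBFBFBFBFBFBFBFBFBFBFBFBFBFBFBFBFBFBFBFBFBFBFBFBFBFBFBFBFBFBFBFBFBFBFBFBFBFBFBFBFBFBFBFBFBFBFBFBFBFBFBFBFBFBFBFBFBFBFBFBFBFBFBFBFBFBFBFBFBFBFBFBFBFBFBFBFBFBFBFBFBFBFBFBFBFBFBFBFBFBFBFBFBFBFBFBFBFBFBFBFBFBFBFBFBFBFBFBFBFBFBFBFBFBFBFBFBFBFBFBFBFBFBFBFBFBFBFBFBFBFBFBFBFBFBFBFBFBFBFBFBFBFBFBFBFBFBFBFBFBFBFBFBFBFBFBFBFBFBFBFBFBFBFBFBFBFBFBFBFBFBFBFBFBFBFBFBFBFBFBFBFBFBFBFBFBFBFBFBFBFBFBFBFBFBFBFBFBFBFBFBFBFBFBFBFBFBFBFBFBFBFBFBFBFBFBFBFBFBFBFBFBFBFBFBFBFBFBFBFBFBFBFBFBFBFBFBFBFBFBFBFBFBFBFBFBFBFBFBFBFBFBFBFBFBFBFBFBFBFBFBFBFBFBFBFBFBFBFBFBFBFBFBFBFBFBFBFBFBFBFBFBFBFBFBFBFBFBFBFBFBFBFBFBFBFBFBFBFBFBFBFBFBFBFBFBFBFBFBFBFBFBFBFBFBFBFBFBFBFBFBFBFBFBFBFBFBFBFBFBFBFBFBFBFBFBFBFBFBFBFBFBFBFBFBFBFBFBFBFBFBFBFBFBFBFBFBFBFBFBFBFBFBFBFBFBFBFBFBFBFBFBFBFBFBFBFBFBFBFBFBFBFBFBFBFBFBFBFBFBFBFBFBFBFBFBFBFBFBFBFBFBFBFBFBFBFBFBFBFBFBFBFBFBFBFBFBFBFBFBFBFBFBFBFBFBFBFBF

Answer: 486


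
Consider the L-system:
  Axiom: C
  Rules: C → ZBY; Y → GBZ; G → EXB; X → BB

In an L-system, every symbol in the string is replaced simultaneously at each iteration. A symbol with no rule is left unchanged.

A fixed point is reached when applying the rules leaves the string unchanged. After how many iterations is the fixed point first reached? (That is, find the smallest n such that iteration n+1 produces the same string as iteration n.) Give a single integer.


Answer: 4

Derivation:
Step 0: C
Step 1: ZBY
Step 2: ZBGBZ
Step 3: ZBEXBBZ
Step 4: ZBEBBBBZ
Step 5: ZBEBBBBZ  (unchanged — fixed point at step 4)


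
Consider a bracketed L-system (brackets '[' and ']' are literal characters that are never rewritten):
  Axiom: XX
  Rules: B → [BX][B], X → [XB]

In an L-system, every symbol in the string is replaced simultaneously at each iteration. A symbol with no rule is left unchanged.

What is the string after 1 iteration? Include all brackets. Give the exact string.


Step 0: XX
Step 1: [XB][XB]

Answer: [XB][XB]


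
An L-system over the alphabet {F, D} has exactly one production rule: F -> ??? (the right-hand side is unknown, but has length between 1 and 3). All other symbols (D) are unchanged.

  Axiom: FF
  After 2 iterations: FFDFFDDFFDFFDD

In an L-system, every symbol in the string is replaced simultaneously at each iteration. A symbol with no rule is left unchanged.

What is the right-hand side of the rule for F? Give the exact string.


Trying F -> FFD:
  Step 0: FF
  Step 1: FFDFFD
  Step 2: FFDFFDDFFDFFDD
Matches the given result.

Answer: FFD


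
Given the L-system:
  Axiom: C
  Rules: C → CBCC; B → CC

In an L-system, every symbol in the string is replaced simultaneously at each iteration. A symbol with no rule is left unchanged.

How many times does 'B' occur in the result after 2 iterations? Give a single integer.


Answer: 3

Derivation:
Step 0: C  (0 'B')
Step 1: CBCC  (1 'B')
Step 2: CBCCCCCBCCCBCC  (3 'B')


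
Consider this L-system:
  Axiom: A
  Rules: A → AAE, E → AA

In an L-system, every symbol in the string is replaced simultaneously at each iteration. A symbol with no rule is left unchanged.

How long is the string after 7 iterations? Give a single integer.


Answer: 1224

Derivation:
Step 0: length = 1
Step 1: length = 3
Step 2: length = 8
Step 3: length = 22
Step 4: length = 60
Step 5: length = 164
Step 6: length = 448
Step 7: length = 1224


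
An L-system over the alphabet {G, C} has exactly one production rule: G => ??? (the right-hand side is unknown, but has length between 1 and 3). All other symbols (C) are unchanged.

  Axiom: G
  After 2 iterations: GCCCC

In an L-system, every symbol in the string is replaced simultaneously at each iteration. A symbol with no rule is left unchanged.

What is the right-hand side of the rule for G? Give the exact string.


Answer: GCC

Derivation:
Trying G => GCC:
  Step 0: G
  Step 1: GCC
  Step 2: GCCCC
Matches the given result.


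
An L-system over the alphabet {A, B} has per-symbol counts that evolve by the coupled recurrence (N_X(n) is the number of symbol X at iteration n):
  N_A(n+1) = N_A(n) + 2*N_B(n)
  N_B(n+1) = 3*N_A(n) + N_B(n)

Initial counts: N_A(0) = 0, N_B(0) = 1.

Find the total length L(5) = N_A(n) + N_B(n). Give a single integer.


Step 0: N_A=0, N_B=1, L=1
Step 1: N_A=2, N_B=1, L=3
Step 2: N_A=4, N_B=7, L=11
Step 3: N_A=18, N_B=19, L=37
Step 4: N_A=56, N_B=73, L=129
Step 5: N_A=202, N_B=241, L=443

Answer: 443


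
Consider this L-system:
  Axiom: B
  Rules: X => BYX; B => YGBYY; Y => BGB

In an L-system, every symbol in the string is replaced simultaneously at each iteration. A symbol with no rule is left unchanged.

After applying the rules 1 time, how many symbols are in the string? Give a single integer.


Step 0: length = 1
Step 1: length = 5

Answer: 5


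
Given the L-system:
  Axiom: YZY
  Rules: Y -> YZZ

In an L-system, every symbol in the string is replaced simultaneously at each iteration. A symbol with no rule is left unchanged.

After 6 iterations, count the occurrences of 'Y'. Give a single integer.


Step 0: YZY  (2 'Y')
Step 1: YZZZYZZ  (2 'Y')
Step 2: YZZZZZYZZZZ  (2 'Y')
Step 3: YZZZZZZZYZZZZZZ  (2 'Y')
Step 4: YZZZZZZZZZYZZZZZZZZ  (2 'Y')
Step 5: YZZZZZZZZZZZYZZZZZZZZZZ  (2 'Y')
Step 6: YZZZZZZZZZZZZZYZZZZZZZZZZZZ  (2 'Y')

Answer: 2


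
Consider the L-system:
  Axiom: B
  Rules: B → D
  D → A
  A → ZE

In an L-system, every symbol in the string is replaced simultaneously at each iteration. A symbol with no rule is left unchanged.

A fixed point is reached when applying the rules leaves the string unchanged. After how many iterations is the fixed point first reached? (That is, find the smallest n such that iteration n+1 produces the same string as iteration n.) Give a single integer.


Step 0: B
Step 1: D
Step 2: A
Step 3: ZE
Step 4: ZE  (unchanged — fixed point at step 3)

Answer: 3


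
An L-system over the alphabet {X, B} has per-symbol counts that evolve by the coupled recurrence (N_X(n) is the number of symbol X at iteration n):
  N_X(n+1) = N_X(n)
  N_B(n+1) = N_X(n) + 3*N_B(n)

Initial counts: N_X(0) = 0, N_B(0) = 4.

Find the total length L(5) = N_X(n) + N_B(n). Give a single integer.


Step 0: N_X=0, N_B=4, L=4
Step 1: N_X=0, N_B=12, L=12
Step 2: N_X=0, N_B=36, L=36
Step 3: N_X=0, N_B=108, L=108
Step 4: N_X=0, N_B=324, L=324
Step 5: N_X=0, N_B=972, L=972

Answer: 972


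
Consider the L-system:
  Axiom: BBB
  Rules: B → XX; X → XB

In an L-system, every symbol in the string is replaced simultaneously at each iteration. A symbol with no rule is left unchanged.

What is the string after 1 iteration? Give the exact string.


Answer: XXXXXX

Derivation:
Step 0: BBB
Step 1: XXXXXX


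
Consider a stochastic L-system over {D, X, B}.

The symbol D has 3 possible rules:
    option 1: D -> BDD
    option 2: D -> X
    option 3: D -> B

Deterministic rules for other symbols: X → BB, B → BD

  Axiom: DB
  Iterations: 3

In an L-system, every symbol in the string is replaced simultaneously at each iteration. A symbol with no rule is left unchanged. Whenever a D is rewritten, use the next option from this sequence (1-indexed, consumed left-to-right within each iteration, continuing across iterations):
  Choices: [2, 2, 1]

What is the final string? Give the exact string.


Answer: BDBDBDBDDBB

Derivation:
Step 0: DB
Step 1: XBD  (used choices [2])
Step 2: BBBDX  (used choices [2])
Step 3: BDBDBDBDDBB  (used choices [1])


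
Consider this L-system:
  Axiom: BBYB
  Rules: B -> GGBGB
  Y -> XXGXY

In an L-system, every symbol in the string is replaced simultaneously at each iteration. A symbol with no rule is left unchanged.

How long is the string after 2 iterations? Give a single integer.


Step 0: length = 4
Step 1: length = 20
Step 2: length = 48

Answer: 48


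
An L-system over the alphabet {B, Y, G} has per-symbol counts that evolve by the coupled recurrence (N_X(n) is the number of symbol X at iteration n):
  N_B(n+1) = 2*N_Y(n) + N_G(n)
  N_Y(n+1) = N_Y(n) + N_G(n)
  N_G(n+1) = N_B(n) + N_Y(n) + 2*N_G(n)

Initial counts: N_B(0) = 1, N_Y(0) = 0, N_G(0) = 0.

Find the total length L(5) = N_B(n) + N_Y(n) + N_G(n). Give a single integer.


Step 0: N_B=1, N_Y=0, N_G=0, L=1
Step 1: N_B=0, N_Y=0, N_G=1, L=1
Step 2: N_B=1, N_Y=1, N_G=2, L=4
Step 3: N_B=4, N_Y=3, N_G=6, L=13
Step 4: N_B=12, N_Y=9, N_G=19, L=40
Step 5: N_B=37, N_Y=28, N_G=59, L=124

Answer: 124


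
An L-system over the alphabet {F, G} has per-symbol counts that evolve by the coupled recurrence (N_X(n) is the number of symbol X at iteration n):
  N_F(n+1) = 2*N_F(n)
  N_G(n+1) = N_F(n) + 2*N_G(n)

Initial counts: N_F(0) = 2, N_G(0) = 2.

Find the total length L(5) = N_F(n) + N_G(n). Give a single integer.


Step 0: N_F=2, N_G=2, L=4
Step 1: N_F=4, N_G=6, L=10
Step 2: N_F=8, N_G=16, L=24
Step 3: N_F=16, N_G=40, L=56
Step 4: N_F=32, N_G=96, L=128
Step 5: N_F=64, N_G=224, L=288

Answer: 288


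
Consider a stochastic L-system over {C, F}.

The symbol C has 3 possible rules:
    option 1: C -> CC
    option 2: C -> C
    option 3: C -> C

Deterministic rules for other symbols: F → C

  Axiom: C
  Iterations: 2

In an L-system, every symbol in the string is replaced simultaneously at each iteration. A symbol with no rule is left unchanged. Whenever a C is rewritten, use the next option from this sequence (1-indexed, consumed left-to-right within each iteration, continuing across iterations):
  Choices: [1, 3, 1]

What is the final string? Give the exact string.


Answer: CCC

Derivation:
Step 0: C
Step 1: CC  (used choices [1])
Step 2: CCC  (used choices [3, 1])


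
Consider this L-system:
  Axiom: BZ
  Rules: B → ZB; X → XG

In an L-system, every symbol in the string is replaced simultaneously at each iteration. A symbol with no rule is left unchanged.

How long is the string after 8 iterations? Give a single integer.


Answer: 10

Derivation:
Step 0: length = 2
Step 1: length = 3
Step 2: length = 4
Step 3: length = 5
Step 4: length = 6
Step 5: length = 7
Step 6: length = 8
Step 7: length = 9
Step 8: length = 10


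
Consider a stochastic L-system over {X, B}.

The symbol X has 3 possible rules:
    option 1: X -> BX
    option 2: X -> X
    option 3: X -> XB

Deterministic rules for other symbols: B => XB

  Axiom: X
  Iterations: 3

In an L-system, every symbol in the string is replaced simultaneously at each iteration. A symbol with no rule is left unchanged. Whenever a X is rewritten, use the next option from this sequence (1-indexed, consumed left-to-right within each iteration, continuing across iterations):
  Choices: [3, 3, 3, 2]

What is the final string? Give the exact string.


Step 0: X
Step 1: XB  (used choices [3])
Step 2: XBXB  (used choices [3])
Step 3: XBXBXXB  (used choices [3, 2])

Answer: XBXBXXB


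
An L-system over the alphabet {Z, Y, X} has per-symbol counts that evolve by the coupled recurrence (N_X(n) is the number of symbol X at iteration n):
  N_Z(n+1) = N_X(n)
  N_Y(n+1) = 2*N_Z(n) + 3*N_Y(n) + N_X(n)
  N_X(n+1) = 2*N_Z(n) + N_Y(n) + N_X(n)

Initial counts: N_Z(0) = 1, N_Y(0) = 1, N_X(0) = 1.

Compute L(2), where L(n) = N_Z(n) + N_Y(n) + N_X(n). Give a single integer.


Answer: 40

Derivation:
Step 0: N_Z=1, N_Y=1, N_X=1, L=3
Step 1: N_Z=1, N_Y=6, N_X=4, L=11
Step 2: N_Z=4, N_Y=24, N_X=12, L=40


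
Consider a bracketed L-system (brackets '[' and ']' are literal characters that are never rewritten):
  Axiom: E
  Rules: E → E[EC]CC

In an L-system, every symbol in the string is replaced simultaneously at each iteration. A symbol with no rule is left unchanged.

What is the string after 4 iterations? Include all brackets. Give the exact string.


Answer: E[EC]CC[E[EC]CCC]CC[E[EC]CC[E[EC]CCC]CCC]CC[E[EC]CC[E[EC]CCC]CC[E[EC]CC[E[EC]CCC]CCC]CCC]CC

Derivation:
Step 0: E
Step 1: E[EC]CC
Step 2: E[EC]CC[E[EC]CCC]CC
Step 3: E[EC]CC[E[EC]CCC]CC[E[EC]CC[E[EC]CCC]CCC]CC
Step 4: E[EC]CC[E[EC]CCC]CC[E[EC]CC[E[EC]CCC]CCC]CC[E[EC]CC[E[EC]CCC]CC[E[EC]CC[E[EC]CCC]CCC]CCC]CC


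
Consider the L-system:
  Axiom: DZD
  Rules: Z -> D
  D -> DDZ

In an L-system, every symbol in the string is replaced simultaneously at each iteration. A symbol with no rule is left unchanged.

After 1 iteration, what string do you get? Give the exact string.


Answer: DDZDDDZ

Derivation:
Step 0: DZD
Step 1: DDZDDDZ


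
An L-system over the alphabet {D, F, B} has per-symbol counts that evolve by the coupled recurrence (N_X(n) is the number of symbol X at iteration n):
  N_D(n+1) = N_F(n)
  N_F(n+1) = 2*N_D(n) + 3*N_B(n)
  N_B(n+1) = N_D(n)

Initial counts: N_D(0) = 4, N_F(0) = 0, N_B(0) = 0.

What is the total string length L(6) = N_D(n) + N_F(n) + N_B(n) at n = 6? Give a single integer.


Step 0: N_D=4, N_F=0, N_B=0, L=4
Step 1: N_D=0, N_F=8, N_B=4, L=12
Step 2: N_D=8, N_F=12, N_B=0, L=20
Step 3: N_D=12, N_F=16, N_B=8, L=36
Step 4: N_D=16, N_F=48, N_B=12, L=76
Step 5: N_D=48, N_F=68, N_B=16, L=132
Step 6: N_D=68, N_F=144, N_B=48, L=260

Answer: 260


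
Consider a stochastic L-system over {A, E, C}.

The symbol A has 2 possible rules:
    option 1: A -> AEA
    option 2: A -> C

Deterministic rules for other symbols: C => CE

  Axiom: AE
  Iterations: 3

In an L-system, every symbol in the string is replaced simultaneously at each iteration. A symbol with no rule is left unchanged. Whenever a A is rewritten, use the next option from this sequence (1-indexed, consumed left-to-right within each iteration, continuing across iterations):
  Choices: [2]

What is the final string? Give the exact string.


Step 0: AE
Step 1: CE  (used choices [2])
Step 2: CEE  (used choices [])
Step 3: CEEE  (used choices [])

Answer: CEEE


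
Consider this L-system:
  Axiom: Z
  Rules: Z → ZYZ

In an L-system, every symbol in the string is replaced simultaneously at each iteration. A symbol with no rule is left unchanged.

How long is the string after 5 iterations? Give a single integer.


Step 0: length = 1
Step 1: length = 3
Step 2: length = 7
Step 3: length = 15
Step 4: length = 31
Step 5: length = 63

Answer: 63


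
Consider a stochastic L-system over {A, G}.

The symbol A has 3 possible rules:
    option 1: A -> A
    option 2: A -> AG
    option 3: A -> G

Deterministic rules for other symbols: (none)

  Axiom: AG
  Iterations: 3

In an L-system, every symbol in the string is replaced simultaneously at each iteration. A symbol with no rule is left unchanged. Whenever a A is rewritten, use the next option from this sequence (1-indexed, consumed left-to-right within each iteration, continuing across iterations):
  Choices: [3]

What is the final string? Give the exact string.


Step 0: AG
Step 1: GG  (used choices [3])
Step 2: GG  (used choices [])
Step 3: GG  (used choices [])

Answer: GG


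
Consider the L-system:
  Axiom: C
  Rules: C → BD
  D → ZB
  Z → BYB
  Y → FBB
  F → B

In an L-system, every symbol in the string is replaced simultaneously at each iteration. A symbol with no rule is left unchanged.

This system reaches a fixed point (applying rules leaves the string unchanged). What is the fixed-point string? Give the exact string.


Step 0: C
Step 1: BD
Step 2: BZB
Step 3: BBYBB
Step 4: BBFBBBB
Step 5: BBBBBBB
Step 6: BBBBBBB  (unchanged — fixed point at step 5)

Answer: BBBBBBB


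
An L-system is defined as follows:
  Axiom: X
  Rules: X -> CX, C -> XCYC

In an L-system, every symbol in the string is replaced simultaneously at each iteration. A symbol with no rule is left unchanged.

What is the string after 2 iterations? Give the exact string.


Answer: XCYCCX

Derivation:
Step 0: X
Step 1: CX
Step 2: XCYCCX


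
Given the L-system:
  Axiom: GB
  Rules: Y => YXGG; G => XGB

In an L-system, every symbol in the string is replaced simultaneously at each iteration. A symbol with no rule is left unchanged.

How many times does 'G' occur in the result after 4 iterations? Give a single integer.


Answer: 1

Derivation:
Step 0: GB  (1 'G')
Step 1: XGBB  (1 'G')
Step 2: XXGBBB  (1 'G')
Step 3: XXXGBBBB  (1 'G')
Step 4: XXXXGBBBBB  (1 'G')


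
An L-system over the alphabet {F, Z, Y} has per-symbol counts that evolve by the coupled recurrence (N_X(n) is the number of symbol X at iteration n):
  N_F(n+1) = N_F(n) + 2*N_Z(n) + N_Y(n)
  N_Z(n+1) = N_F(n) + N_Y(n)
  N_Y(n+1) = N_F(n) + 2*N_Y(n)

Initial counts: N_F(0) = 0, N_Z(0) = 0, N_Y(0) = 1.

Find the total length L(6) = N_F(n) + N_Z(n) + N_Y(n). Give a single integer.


Step 0: N_F=0, N_Z=0, N_Y=1, L=1
Step 1: N_F=1, N_Z=1, N_Y=2, L=4
Step 2: N_F=5, N_Z=3, N_Y=5, L=13
Step 3: N_F=16, N_Z=10, N_Y=15, L=41
Step 4: N_F=51, N_Z=31, N_Y=46, L=128
Step 5: N_F=159, N_Z=97, N_Y=143, L=399
Step 6: N_F=496, N_Z=302, N_Y=445, L=1243

Answer: 1243


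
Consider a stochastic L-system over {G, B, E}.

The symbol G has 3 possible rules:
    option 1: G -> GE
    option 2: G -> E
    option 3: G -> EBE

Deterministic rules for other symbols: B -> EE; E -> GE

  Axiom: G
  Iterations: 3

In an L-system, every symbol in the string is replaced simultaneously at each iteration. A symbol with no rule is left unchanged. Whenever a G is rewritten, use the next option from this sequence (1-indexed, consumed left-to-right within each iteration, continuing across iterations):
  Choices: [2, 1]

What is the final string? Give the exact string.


Step 0: G
Step 1: E  (used choices [2])
Step 2: GE  (used choices [])
Step 3: GEGE  (used choices [1])

Answer: GEGE


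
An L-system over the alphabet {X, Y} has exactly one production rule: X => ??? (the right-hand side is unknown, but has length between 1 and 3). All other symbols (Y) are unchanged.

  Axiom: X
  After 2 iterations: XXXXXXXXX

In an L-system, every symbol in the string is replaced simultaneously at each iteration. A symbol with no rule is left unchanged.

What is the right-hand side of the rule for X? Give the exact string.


Answer: XXX

Derivation:
Trying X => XXX:
  Step 0: X
  Step 1: XXX
  Step 2: XXXXXXXXX
Matches the given result.


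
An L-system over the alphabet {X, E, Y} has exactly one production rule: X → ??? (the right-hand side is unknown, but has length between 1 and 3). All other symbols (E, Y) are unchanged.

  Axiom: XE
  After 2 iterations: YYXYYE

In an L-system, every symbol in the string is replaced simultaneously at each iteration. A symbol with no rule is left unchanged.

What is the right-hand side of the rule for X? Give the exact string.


Trying X → YXY:
  Step 0: XE
  Step 1: YXYE
  Step 2: YYXYYE
Matches the given result.

Answer: YXY


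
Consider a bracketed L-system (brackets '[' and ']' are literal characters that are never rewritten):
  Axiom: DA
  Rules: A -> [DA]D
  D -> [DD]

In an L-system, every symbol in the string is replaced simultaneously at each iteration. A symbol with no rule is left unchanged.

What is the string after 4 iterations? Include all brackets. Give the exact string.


Answer: [[[[DD][DD]][[DD][DD]]][[[DD][DD]][[DD][DD]]]][[[[DD][DD]][[DD][DD]]][[[DD][DD]][[DD][DA]D][DD]][[DD][DD]]][[[DD][DD]][[DD][DD]]]

Derivation:
Step 0: DA
Step 1: [DD][DA]D
Step 2: [[DD][DD]][[DD][DA]D][DD]
Step 3: [[[DD][DD]][[DD][DD]]][[[DD][DD]][[DD][DA]D][DD]][[DD][DD]]
Step 4: [[[[DD][DD]][[DD][DD]]][[[DD][DD]][[DD][DD]]]][[[[DD][DD]][[DD][DD]]][[[DD][DD]][[DD][DA]D][DD]][[DD][DD]]][[[DD][DD]][[DD][DD]]]


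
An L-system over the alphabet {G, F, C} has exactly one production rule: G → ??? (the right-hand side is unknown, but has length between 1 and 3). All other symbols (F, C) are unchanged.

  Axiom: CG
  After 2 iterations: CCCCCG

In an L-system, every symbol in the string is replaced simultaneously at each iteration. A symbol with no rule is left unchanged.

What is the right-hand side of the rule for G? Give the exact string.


Answer: CCG

Derivation:
Trying G → CCG:
  Step 0: CG
  Step 1: CCCG
  Step 2: CCCCCG
Matches the given result.


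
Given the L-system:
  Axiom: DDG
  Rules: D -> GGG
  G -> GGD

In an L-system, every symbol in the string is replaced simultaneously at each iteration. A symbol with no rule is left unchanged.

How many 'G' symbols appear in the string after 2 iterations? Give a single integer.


Answer: 19

Derivation:
Step 0: DDG  (1 'G')
Step 1: GGGGGGGGD  (8 'G')
Step 2: GGDGGDGGDGGDGGDGGDGGDGGDGGG  (19 'G')


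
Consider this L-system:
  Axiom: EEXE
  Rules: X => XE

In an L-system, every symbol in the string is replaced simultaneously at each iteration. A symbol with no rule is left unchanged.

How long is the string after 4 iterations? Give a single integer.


Answer: 8

Derivation:
Step 0: length = 4
Step 1: length = 5
Step 2: length = 6
Step 3: length = 7
Step 4: length = 8


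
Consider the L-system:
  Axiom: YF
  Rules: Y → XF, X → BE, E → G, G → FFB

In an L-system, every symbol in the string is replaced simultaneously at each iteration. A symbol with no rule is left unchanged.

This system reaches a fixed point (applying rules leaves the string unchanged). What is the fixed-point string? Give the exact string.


Answer: BFFBFF

Derivation:
Step 0: YF
Step 1: XFF
Step 2: BEFF
Step 3: BGFF
Step 4: BFFBFF
Step 5: BFFBFF  (unchanged — fixed point at step 4)


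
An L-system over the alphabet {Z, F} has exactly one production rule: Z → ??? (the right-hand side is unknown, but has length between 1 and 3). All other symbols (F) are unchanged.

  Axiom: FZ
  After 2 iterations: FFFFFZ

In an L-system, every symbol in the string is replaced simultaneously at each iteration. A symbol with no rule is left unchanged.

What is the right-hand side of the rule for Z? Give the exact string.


Trying Z → FFZ:
  Step 0: FZ
  Step 1: FFFZ
  Step 2: FFFFFZ
Matches the given result.

Answer: FFZ


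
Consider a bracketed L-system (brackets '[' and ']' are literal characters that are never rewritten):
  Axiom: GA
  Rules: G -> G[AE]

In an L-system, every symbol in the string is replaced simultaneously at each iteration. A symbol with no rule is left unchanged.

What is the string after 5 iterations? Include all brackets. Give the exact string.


Step 0: GA
Step 1: G[AE]A
Step 2: G[AE][AE]A
Step 3: G[AE][AE][AE]A
Step 4: G[AE][AE][AE][AE]A
Step 5: G[AE][AE][AE][AE][AE]A

Answer: G[AE][AE][AE][AE][AE]A


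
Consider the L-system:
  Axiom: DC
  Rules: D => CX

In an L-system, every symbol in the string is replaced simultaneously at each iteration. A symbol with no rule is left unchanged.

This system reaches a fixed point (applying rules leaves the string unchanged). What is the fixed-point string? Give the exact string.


Step 0: DC
Step 1: CXC
Step 2: CXC  (unchanged — fixed point at step 1)

Answer: CXC


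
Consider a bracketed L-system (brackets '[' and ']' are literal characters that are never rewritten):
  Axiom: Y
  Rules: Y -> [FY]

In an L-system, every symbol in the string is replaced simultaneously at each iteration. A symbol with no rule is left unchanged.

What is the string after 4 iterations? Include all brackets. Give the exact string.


Answer: [F[F[F[FY]]]]

Derivation:
Step 0: Y
Step 1: [FY]
Step 2: [F[FY]]
Step 3: [F[F[FY]]]
Step 4: [F[F[F[FY]]]]


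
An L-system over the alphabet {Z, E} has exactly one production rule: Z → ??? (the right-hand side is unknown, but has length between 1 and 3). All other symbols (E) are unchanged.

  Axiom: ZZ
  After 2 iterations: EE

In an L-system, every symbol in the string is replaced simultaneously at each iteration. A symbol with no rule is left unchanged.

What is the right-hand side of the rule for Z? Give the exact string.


Answer: E

Derivation:
Trying Z → E:
  Step 0: ZZ
  Step 1: EE
  Step 2: EE
Matches the given result.


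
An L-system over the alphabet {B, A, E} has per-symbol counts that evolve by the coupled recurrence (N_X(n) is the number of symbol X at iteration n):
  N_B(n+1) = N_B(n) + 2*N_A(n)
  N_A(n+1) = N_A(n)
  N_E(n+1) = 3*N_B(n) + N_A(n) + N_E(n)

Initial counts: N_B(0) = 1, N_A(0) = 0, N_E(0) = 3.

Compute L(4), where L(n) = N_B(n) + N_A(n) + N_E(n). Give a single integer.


Answer: 16

Derivation:
Step 0: N_B=1, N_A=0, N_E=3, L=4
Step 1: N_B=1, N_A=0, N_E=6, L=7
Step 2: N_B=1, N_A=0, N_E=9, L=10
Step 3: N_B=1, N_A=0, N_E=12, L=13
Step 4: N_B=1, N_A=0, N_E=15, L=16
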